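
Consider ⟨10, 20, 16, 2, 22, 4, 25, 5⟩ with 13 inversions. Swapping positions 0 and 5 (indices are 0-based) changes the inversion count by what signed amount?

-1

Positions 0 and 5 hold 10 and 4; after swapping, the array is [4, 20, 16, 2, 22, 10, 25, 5].
For each element, count later entries that are smaller:
4: 1
20: 4
16: 3
2: 0
22: 2
10: 1
25: 1
5: 0
Sum: 1 + 4 + 3 + 0 + 2 + 1 + 1 + 0 = 12
Change: 12 − 13 = -1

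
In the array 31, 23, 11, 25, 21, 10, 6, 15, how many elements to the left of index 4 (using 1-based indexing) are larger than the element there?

The element at index 4 is 25.
Elements before it: 31, 23, 11
Those larger than 25: 31

1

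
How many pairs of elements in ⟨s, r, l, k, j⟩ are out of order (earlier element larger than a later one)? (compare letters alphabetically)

Out-of-order pairs: 10

Sweep left to right; for each value list the smaller values that follow it:
s: 4
r: 3
l: 2
k: 1
j: 0
Sum: 4 + 3 + 2 + 1 + 0 = 10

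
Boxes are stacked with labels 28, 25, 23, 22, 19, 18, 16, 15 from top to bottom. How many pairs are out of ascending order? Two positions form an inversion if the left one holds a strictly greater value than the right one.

28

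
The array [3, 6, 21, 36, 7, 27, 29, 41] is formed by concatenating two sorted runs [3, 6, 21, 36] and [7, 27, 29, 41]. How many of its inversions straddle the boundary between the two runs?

4 cross-inversions

Count, for every r in R, how many entries of L exceed r:
r = 7: 21, 36 → 2
r = 27: 36 → 1
r = 29: 36 → 1
r = 41: none → 0
Cross-inversions: 2 + 1 + 1 + 0 = 4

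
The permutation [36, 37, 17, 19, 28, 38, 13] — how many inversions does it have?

Element-by-element contributions:
36: 4
37: 4
17: 1
19: 1
28: 1
38: 1
13: 0
Sum: 4 + 4 + 1 + 1 + 1 + 1 + 0 = 12

There are 12 inversions.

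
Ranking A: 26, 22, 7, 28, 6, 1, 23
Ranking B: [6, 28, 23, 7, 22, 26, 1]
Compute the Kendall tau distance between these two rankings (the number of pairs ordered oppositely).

Assign each item its position (1..7) in the first ordering, then rewrite the second ordering as that position sequence:
positions: 26→1, 22→2, 7→3, 28→4, 6→5, 1→6, 23→7
second ordering as positions: [5, 4, 7, 3, 2, 1, 6]
Discordant pairs = inversions in this position sequence.
5: 4, 3, 2, 1 → 4
4: 3, 2, 1 → 3
7: 3, 2, 1, 6 → 4
3: 2, 1 → 2
2: 1 → 1
1: 0
6: 0
Total: 4 + 3 + 4 + 2 + 1 + 0 + 0 = 14

14 discordant pairs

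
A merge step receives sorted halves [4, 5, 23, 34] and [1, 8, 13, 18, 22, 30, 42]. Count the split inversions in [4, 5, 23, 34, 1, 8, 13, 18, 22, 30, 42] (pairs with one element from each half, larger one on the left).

13

For each element r of the right run, count left-run elements greater than r:
r = 1: 4, 5, 23, 34 → 4
r = 8: 23, 34 → 2
r = 13: 23, 34 → 2
r = 18: 23, 34 → 2
r = 22: 23, 34 → 2
r = 30: 34 → 1
r = 42: none → 0
Cross-inversions: 4 + 2 + 2 + 2 + 2 + 1 + 0 = 13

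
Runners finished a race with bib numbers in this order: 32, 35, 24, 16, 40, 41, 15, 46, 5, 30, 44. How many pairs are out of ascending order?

25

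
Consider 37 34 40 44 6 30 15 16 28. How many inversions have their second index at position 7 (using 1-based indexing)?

5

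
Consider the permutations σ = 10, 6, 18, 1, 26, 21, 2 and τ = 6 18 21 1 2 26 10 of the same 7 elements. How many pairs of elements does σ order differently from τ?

Assign each item its position (1..7) in the first ordering, then rewrite the second ordering as that position sequence:
positions: 10→1, 6→2, 18→3, 1→4, 26→5, 21→6, 2→7
second ordering as positions: [2, 3, 6, 4, 7, 5, 1]
Discordant pairs = inversions in this position sequence.
2: 1 → 1
3: 1 → 1
6: 4, 5, 1 → 3
4: 1 → 1
7: 5, 1 → 2
5: 1 → 1
1: 0
Total: 1 + 1 + 3 + 1 + 2 + 1 + 0 = 9

9 discordant pairs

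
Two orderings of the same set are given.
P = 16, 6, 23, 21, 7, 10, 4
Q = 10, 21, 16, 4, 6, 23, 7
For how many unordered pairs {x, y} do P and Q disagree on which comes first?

11 disagreeing pairs

Assign each item its position (1..7) in the first ordering, then rewrite the second ordering as that position sequence:
positions: 16→1, 6→2, 23→3, 21→4, 7→5, 10→6, 4→7
second ordering as positions: [6, 4, 1, 7, 2, 3, 5]
Discordant pairs = inversions in this position sequence.
6: 4, 1, 2, 3, 5 → 5
4: 1, 2, 3 → 3
1: 0
7: 2, 3, 5 → 3
2: 0
3: 0
5: 0
Total: 5 + 3 + 0 + 3 + 0 + 0 + 0 = 11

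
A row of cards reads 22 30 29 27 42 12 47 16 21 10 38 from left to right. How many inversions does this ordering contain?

For each element, count later entries that are smaller:
22: 4
30: 6
29: 5
27: 4
42: 5
12: 1
47: 4
16: 1
21: 1
10: 0
38: 0
Sum: 4 + 6 + 5 + 4 + 5 + 1 + 4 + 1 + 1 + 0 + 0 = 31

31 out-of-order pairs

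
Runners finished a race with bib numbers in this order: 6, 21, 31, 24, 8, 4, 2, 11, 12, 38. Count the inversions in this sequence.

Count, for each position, how many later elements it exceeds:
6 → 4, 2 → 2
21 → 8, 4, 2, 11, 12 → 5
31 → 24, 8, 4, 2, 11, 12 → 6
24 → 8, 4, 2, 11, 12 → 5
8 → 4, 2 → 2
4 → 2 → 1
2 → none → 0
11 → none → 0
12 → none → 0
38 → none → 0
Sum: 2 + 5 + 6 + 5 + 2 + 1 + 0 + 0 + 0 + 0 = 21

21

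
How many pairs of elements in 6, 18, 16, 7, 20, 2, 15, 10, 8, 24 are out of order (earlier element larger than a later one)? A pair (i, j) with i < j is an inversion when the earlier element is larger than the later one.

20

For each element, count later entries that are smaller:
6 → 2 → 1
18 → 16, 7, 2, 15, 10, 8 → 6
16 → 7, 2, 15, 10, 8 → 5
7 → 2 → 1
20 → 2, 15, 10, 8 → 4
2 → none → 0
15 → 10, 8 → 2
10 → 8 → 1
8 → none → 0
24 → none → 0
Sum: 1 + 6 + 5 + 1 + 4 + 0 + 2 + 1 + 0 + 0 = 20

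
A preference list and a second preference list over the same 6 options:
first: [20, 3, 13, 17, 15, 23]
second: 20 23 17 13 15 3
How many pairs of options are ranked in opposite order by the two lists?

Assign each item its position (1..6) in the first ordering, then rewrite the second ordering as that position sequence:
positions: 20→1, 3→2, 13→3, 17→4, 15→5, 23→6
second ordering as positions: [1, 6, 4, 3, 5, 2]
Discordant pairs = inversions in this position sequence.
1: 0
6: 4, 3, 5, 2 → 4
4: 3, 2 → 2
3: 2 → 1
5: 2 → 1
2: 0
Total: 0 + 4 + 2 + 1 + 1 + 0 = 8

8 pairs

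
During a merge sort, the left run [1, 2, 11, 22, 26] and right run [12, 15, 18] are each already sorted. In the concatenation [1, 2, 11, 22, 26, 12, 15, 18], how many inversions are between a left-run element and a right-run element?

For each element r of the right run, count left-run elements greater than r:
r = 12: 22, 26 → 2
r = 15: 22, 26 → 2
r = 18: 22, 26 → 2
Cross-inversions: 2 + 2 + 2 = 6

6 split inversions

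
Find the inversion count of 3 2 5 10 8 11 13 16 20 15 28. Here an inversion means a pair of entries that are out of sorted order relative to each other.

4

Count, for each position, how many later elements it exceeds:
3: 1
2: 0
5: 0
10: 1
8: 0
11: 0
13: 0
16: 1
20: 1
15: 0
28: 0
Sum: 1 + 0 + 0 + 1 + 0 + 0 + 0 + 1 + 1 + 0 + 0 = 4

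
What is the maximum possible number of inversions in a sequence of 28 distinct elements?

The maximum occurs when the array is in strictly decreasing order: every one of the C(28, 2) pairs is inverted.
C(28, 2) = 28·27/2 = 378

378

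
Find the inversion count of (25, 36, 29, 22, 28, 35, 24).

Element-by-element contributions:
25: 2
36: 5
29: 3
22: 0
28: 1
35: 1
24: 0
Sum: 2 + 5 + 3 + 0 + 1 + 1 + 0 = 12

12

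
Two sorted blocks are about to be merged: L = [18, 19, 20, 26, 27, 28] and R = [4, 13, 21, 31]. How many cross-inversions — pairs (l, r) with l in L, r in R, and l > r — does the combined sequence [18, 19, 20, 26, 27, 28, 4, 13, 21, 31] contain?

There are 15 split inversions.

Take each right-half value and tally the left-half values above it:
r = 4: 18, 19, 20, 26, 27, 28 → 6
r = 13: 18, 19, 20, 26, 27, 28 → 6
r = 21: 26, 27, 28 → 3
r = 31: none → 0
Cross-inversions: 6 + 6 + 3 + 0 = 15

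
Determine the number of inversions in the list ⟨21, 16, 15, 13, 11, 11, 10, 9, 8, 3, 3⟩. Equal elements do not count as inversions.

Count, for each position, how many later elements it exceeds:
21 → 16, 15, 13, 11, 11, 10, 9, 8, 3, 3 → 10
16 → 15, 13, 11, 11, 10, 9, 8, 3, 3 → 9
15 → 13, 11, 11, 10, 9, 8, 3, 3 → 8
13 → 11, 11, 10, 9, 8, 3, 3 → 7
11 → 10, 9, 8, 3, 3 → 5
11 → 10, 9, 8, 3, 3 → 5
10 → 9, 8, 3, 3 → 4
9 → 8, 3, 3 → 3
8 → 3, 3 → 2
3 → none → 0
3 → none → 0
Sum: 10 + 9 + 8 + 7 + 5 + 5 + 4 + 3 + 2 + 0 + 0 = 53

53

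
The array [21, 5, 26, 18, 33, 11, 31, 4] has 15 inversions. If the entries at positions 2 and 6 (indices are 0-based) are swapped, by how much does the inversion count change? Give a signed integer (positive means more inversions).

+1

Positions 2 and 6 hold 26 and 31; after swapping, the array is [21, 5, 31, 18, 33, 11, 26, 4].
Sweep left to right; for each value list the smaller values that follow it:
21 → 5, 18, 11, 4 → 4
5 → 4 → 1
31 → 18, 11, 26, 4 → 4
18 → 11, 4 → 2
33 → 11, 26, 4 → 3
11 → 4 → 1
26 → 4 → 1
4 → none → 0
Sum: 4 + 1 + 4 + 2 + 3 + 1 + 1 + 0 = 16
Change: 16 − 15 = +1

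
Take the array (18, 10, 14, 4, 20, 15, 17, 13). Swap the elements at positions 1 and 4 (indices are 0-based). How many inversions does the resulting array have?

17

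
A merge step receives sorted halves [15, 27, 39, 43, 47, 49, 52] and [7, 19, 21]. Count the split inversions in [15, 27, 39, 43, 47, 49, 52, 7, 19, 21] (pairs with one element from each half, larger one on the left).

For each element r of the right run, count left-run elements greater than r:
r = 7: 15, 27, 39, 43, 47, 49, 52 → 7
r = 19: 27, 39, 43, 47, 49, 52 → 6
r = 21: 27, 39, 43, 47, 49, 52 → 6
Cross-inversions: 7 + 6 + 6 = 19

19 cross-inversions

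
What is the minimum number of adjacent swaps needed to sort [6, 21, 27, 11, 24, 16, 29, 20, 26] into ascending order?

12 swaps

Each adjacent swap fixes exactly one inversion, so the minimum swap count equals the number of inversions.
Count inversions — for each element, later elements that are smaller:
6: none → 0
21: 11, 16, 20 → 3
27: 11, 24, 16, 20, 26 → 5
11: none → 0
24: 16, 20 → 2
16: none → 0
29: 20, 26 → 2
20: none → 0
26: none → 0
Total inversions: 0 + 3 + 5 + 0 + 2 + 0 + 2 + 0 + 0 = 12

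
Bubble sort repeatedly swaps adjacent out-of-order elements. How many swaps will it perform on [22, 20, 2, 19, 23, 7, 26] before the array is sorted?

9 adjacent swaps

The minimum number of adjacent swaps to sort an array equals its inversion count, since every such swap removes exactly one inversion.
Count inversions — for each element, later elements that are smaller:
22: 20, 2, 19, 7 → 4
20: 2, 19, 7 → 3
2: none → 0
19: 7 → 1
23: 7 → 1
7: none → 0
26: none → 0
Total inversions: 4 + 3 + 0 + 1 + 1 + 0 + 0 = 9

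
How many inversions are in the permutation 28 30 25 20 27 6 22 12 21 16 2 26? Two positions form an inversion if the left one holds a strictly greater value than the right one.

47

For each element, count later entries that are smaller:
28 → 25, 20, 27, 6, 22, 12, 21, 16, 2, 26 → 10
30 → 25, 20, 27, 6, 22, 12, 21, 16, 2, 26 → 10
25 → 20, 6, 22, 12, 21, 16, 2 → 7
20 → 6, 12, 16, 2 → 4
27 → 6, 22, 12, 21, 16, 2, 26 → 7
6 → 2 → 1
22 → 12, 21, 16, 2 → 4
12 → 2 → 1
21 → 16, 2 → 2
16 → 2 → 1
2 → none → 0
26 → none → 0
Sum: 10 + 10 + 7 + 4 + 7 + 1 + 4 + 1 + 2 + 1 + 0 + 0 = 47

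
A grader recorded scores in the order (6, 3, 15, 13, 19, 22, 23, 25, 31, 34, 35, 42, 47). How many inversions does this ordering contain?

Count, for each position, how many later elements it exceeds:
6 → 3 → 1
3 → none → 0
15 → 13 → 1
13 → none → 0
19 → none → 0
22 → none → 0
23 → none → 0
25 → none → 0
31 → none → 0
34 → none → 0
35 → none → 0
42 → none → 0
47 → none → 0
Sum: 1 + 0 + 1 + 0 + 0 + 0 + 0 + 0 + 0 + 0 + 0 + 0 + 0 = 2

There are 2 out-of-order pairs.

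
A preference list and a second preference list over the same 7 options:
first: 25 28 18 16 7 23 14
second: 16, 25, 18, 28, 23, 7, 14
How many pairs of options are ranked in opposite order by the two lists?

Assign each item its position (1..7) in the first ordering, then rewrite the second ordering as that position sequence:
positions: 25→1, 28→2, 18→3, 16→4, 7→5, 23→6, 14→7
second ordering as positions: [4, 1, 3, 2, 6, 5, 7]
Discordant pairs = inversions in this position sequence.
4: 1, 3, 2 → 3
1: 0
3: 2 → 1
2: 0
6: 5 → 1
5: 0
7: 0
Total: 3 + 0 + 1 + 0 + 1 + 0 + 0 = 5

Pairs: 5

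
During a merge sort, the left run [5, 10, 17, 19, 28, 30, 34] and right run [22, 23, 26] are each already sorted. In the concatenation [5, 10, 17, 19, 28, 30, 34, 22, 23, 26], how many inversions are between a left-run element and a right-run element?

9 split inversions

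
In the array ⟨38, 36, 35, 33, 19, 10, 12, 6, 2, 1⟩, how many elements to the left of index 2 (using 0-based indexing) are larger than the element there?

2

The element at index 2 is 35.
Elements before it: 38, 36
Those larger than 35: 38, 36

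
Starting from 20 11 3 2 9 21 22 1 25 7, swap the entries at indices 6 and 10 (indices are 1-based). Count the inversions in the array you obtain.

Inversions: 20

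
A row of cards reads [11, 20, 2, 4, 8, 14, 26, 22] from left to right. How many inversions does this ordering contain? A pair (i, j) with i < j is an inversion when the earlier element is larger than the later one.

8 inversions

Count, for each position, how many later elements it exceeds:
11 → 2, 4, 8 → 3
20 → 2, 4, 8, 14 → 4
2 → none → 0
4 → none → 0
8 → none → 0
14 → none → 0
26 → 22 → 1
22 → none → 0
Sum: 3 + 4 + 0 + 0 + 0 + 0 + 1 + 0 = 8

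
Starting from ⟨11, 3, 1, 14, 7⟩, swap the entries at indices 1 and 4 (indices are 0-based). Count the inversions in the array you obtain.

Inversions: 6

Positions 1 and 4 hold 3 and 7; after swapping, the array is [11, 7, 1, 14, 3].
Count, for each position, how many later elements it exceeds:
11 → 7, 1, 3 → 3
7 → 1, 3 → 2
1 → none → 0
14 → 3 → 1
3 → none → 0
Sum: 3 + 2 + 0 + 1 + 0 = 6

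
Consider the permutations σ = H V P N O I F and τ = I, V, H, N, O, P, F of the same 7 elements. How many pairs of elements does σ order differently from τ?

There are 8 discordant pairs.

Assign each item its position (1..7) in the first ordering, then rewrite the second ordering as that position sequence:
positions: H→1, V→2, P→3, N→4, O→5, I→6, F→7
second ordering as positions: [6, 2, 1, 4, 5, 3, 7]
Discordant pairs = inversions in this position sequence.
6: 2, 1, 4, 5, 3 → 5
2: 1 → 1
1: 0
4: 3 → 1
5: 3 → 1
3: 0
7: 0
Total: 5 + 1 + 0 + 1 + 1 + 0 + 0 = 8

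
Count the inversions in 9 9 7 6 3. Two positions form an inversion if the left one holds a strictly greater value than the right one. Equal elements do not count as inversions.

9 out-of-order pairs

Element-by-element contributions:
9 → 7, 6, 3 → 3
9 → 7, 6, 3 → 3
7 → 6, 3 → 2
6 → 3 → 1
3 → none → 0
Sum: 3 + 3 + 2 + 1 + 0 = 9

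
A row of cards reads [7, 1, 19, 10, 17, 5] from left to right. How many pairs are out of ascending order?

7 out-of-order pairs

For each element, count later entries that are smaller:
7 → 1, 5 → 2
1 → none → 0
19 → 10, 17, 5 → 3
10 → 5 → 1
17 → 5 → 1
5 → none → 0
Sum: 2 + 0 + 3 + 1 + 1 + 0 = 7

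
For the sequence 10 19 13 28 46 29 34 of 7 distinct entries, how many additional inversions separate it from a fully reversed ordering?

Maximum inversions for 7 distinct elements is C(7, 2) = 7·6/2 = 21.
Current inversions — for each element, count later smaller elements:
10: 0
19: 1
13: 0
28: 0
46: 2
29: 0
34: 0
Current total: 0 + 1 + 0 + 0 + 2 + 0 + 0 = 3
Shortfall: 21 − 3 = 18

18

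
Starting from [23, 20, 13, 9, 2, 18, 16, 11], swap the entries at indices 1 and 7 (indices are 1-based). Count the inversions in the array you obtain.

Inversions: 15

Positions 1 and 7 hold 23 and 16; after swapping, the array is [16, 20, 13, 9, 2, 18, 23, 11].
Element-by-element contributions:
16 → 13, 9, 2, 11 → 4
20 → 13, 9, 2, 18, 11 → 5
13 → 9, 2, 11 → 3
9 → 2 → 1
2 → none → 0
18 → 11 → 1
23 → 11 → 1
11 → none → 0
Sum: 4 + 5 + 3 + 1 + 0 + 1 + 1 + 0 = 15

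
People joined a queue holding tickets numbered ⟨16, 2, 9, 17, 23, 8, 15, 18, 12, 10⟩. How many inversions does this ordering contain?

21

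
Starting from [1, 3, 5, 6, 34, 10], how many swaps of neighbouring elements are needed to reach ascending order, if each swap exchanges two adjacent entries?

1

Each adjacent swap fixes exactly one inversion, so the minimum swap count equals the number of inversions.
Count inversions — for each element, later elements that are smaller:
1: none → 0
3: none → 0
5: none → 0
6: none → 0
34: 10 → 1
10: none → 0
Total inversions: 0 + 0 + 0 + 0 + 1 + 0 = 1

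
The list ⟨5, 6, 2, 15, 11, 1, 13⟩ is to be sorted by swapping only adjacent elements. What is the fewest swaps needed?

9

Each adjacent swap fixes exactly one inversion, so the minimum swap count equals the number of inversions.
Count inversions — for each element, later elements that are smaller:
5: 2, 1 → 2
6: 2, 1 → 2
2: 1 → 1
15: 11, 1, 13 → 3
11: 1 → 1
1: none → 0
13: none → 0
Total inversions: 2 + 2 + 1 + 3 + 1 + 0 + 0 = 9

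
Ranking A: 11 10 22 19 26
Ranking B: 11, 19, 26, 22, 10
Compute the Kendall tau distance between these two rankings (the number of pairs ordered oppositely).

5

Assign each item its position (1..5) in the first ordering, then rewrite the second ordering as that position sequence:
positions: 11→1, 10→2, 22→3, 19→4, 26→5
second ordering as positions: [1, 4, 5, 3, 2]
Discordant pairs = inversions in this position sequence.
1: 0
4: 3, 2 → 2
5: 3, 2 → 2
3: 2 → 1
2: 0
Total: 0 + 2 + 2 + 1 + 0 = 5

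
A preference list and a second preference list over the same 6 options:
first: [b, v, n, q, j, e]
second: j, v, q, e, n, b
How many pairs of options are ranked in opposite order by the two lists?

10

Assign each item its position (1..6) in the first ordering, then rewrite the second ordering as that position sequence:
positions: b→1, v→2, n→3, q→4, j→5, e→6
second ordering as positions: [5, 2, 4, 6, 3, 1]
Discordant pairs = inversions in this position sequence.
5: 2, 4, 3, 1 → 4
2: 1 → 1
4: 3, 1 → 2
6: 3, 1 → 2
3: 1 → 1
1: 0
Total: 4 + 1 + 2 + 2 + 1 + 0 = 10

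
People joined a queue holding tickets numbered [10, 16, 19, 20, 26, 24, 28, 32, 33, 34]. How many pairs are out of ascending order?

Element-by-element contributions:
10: 0
16: 0
19: 0
20: 0
26: 1
24: 0
28: 0
32: 0
33: 0
34: 0
Sum: 0 + 0 + 0 + 0 + 1 + 0 + 0 + 0 + 0 + 0 = 1

1 out-of-order pair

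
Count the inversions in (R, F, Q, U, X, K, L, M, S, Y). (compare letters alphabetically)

Sweep left to right; for each value list the smaller values that follow it:
R: 5
F: 0
Q: 3
U: 4
X: 4
K: 0
L: 0
M: 0
S: 0
Y: 0
Sum: 5 + 0 + 3 + 4 + 4 + 0 + 0 + 0 + 0 + 0 = 16

16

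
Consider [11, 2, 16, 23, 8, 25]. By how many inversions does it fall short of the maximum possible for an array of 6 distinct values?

Maximum inversions for 6 distinct elements is C(6, 2) = 6·5/2 = 15.
Current inversions — for each element, count later smaller elements:
11: 2
2: 0
16: 1
23: 1
8: 0
25: 0
Current total: 2 + 0 + 1 + 1 + 0 + 0 = 4
Shortfall: 15 − 4 = 11

11 inversions short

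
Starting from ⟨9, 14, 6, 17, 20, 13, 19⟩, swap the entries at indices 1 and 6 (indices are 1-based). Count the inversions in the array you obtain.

Positions 1 and 6 hold 9 and 13; after swapping, the array is [13, 14, 6, 17, 20, 9, 19].
Element-by-element contributions:
13 → 6, 9 → 2
14 → 6, 9 → 2
6 → none → 0
17 → 9 → 1
20 → 9, 19 → 2
9 → none → 0
19 → none → 0
Sum: 2 + 2 + 0 + 1 + 2 + 0 + 0 = 7

7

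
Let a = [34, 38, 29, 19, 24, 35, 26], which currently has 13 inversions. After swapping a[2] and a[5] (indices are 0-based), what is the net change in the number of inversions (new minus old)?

Positions 2 and 5 hold 29 and 35; after swapping, the array is [34, 38, 35, 19, 24, 29, 26].
For each element, count later entries that are smaller:
34 → 19, 24, 29, 26 → 4
38 → 35, 19, 24, 29, 26 → 5
35 → 19, 24, 29, 26 → 4
19 → none → 0
24 → none → 0
29 → 26 → 1
26 → none → 0
Sum: 4 + 5 + 4 + 0 + 0 + 1 + 0 = 14
Change: 14 − 13 = +1

+1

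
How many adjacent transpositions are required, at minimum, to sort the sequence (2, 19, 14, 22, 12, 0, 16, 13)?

Minimum adjacent swaps = number of inversions (each swap of adjacent out-of-order elements removes one inversion and no swap can remove more).
Count inversions — for each element, later elements that are smaller:
2: 0 → 1
19: 14, 12, 0, 16, 13 → 5
14: 12, 0, 13 → 3
22: 12, 0, 16, 13 → 4
12: 0 → 1
0: none → 0
16: 13 → 1
13: none → 0
Total inversions: 1 + 5 + 3 + 4 + 1 + 0 + 1 + 0 = 15

15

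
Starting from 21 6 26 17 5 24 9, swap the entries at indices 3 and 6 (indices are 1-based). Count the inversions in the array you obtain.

Positions 3 and 6 hold 26 and 24; after swapping, the array is [21, 6, 24, 17, 5, 26, 9].
Element-by-element contributions:
21: 4
6: 1
24: 3
17: 2
5: 0
26: 1
9: 0
Sum: 4 + 1 + 3 + 2 + 0 + 1 + 0 = 11

11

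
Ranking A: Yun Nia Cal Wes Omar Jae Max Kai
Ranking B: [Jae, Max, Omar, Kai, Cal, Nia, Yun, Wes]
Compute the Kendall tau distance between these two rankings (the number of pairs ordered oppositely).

Assign each item its position (1..8) in the first ordering, then rewrite the second ordering as that position sequence:
positions: Yun→1, Nia→2, Cal→3, Wes→4, Omar→5, Jae→6, Max→7, Kai→8
second ordering as positions: [6, 7, 5, 8, 3, 2, 1, 4]
Discordant pairs = inversions in this position sequence.
6: 5, 3, 2, 1, 4 → 5
7: 5, 3, 2, 1, 4 → 5
5: 3, 2, 1, 4 → 4
8: 3, 2, 1, 4 → 4
3: 2, 1 → 2
2: 1 → 1
1: 0
4: 0
Total: 5 + 5 + 4 + 4 + 2 + 1 + 0 + 0 = 21

21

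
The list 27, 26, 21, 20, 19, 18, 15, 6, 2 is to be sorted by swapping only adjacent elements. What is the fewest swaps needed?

Each adjacent swap fixes exactly one inversion, so the minimum swap count equals the number of inversions.
Count inversions — for each element, later elements that are smaller:
27: 26, 21, 20, 19, 18, 15, 6, 2 → 8
26: 21, 20, 19, 18, 15, 6, 2 → 7
21: 20, 19, 18, 15, 6, 2 → 6
20: 19, 18, 15, 6, 2 → 5
19: 18, 15, 6, 2 → 4
18: 15, 6, 2 → 3
15: 6, 2 → 2
6: 2 → 1
2: none → 0
Total inversions: 8 + 7 + 6 + 5 + 4 + 3 + 2 + 1 + 0 = 36

36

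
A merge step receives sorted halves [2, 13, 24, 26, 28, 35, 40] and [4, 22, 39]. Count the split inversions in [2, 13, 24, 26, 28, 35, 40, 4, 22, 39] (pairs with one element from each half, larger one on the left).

Count, for every r in R, how many entries of L exceed r:
r = 4: 13, 24, 26, 28, 35, 40 → 6
r = 22: 24, 26, 28, 35, 40 → 5
r = 39: 40 → 1
Cross-inversions: 6 + 5 + 1 = 12

12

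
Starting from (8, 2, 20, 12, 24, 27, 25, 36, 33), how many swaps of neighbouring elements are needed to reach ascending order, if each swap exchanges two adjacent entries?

4 adjacent swaps

Each adjacent swap fixes exactly one inversion, so the minimum swap count equals the number of inversions.
Count inversions — for each element, later elements that are smaller:
8: 2 → 1
2: none → 0
20: 12 → 1
12: none → 0
24: none → 0
27: 25 → 1
25: none → 0
36: 33 → 1
33: none → 0
Total inversions: 1 + 0 + 1 + 0 + 0 + 1 + 0 + 1 + 0 = 4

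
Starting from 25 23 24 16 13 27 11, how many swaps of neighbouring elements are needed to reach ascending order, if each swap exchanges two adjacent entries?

Each adjacent swap fixes exactly one inversion, so the minimum swap count equals the number of inversions.
Count inversions — for each element, later elements that are smaller:
25: 23, 24, 16, 13, 11 → 5
23: 16, 13, 11 → 3
24: 16, 13, 11 → 3
16: 13, 11 → 2
13: 11 → 1
27: 11 → 1
11: none → 0
Total inversions: 5 + 3 + 3 + 2 + 1 + 1 + 0 = 15

15 swaps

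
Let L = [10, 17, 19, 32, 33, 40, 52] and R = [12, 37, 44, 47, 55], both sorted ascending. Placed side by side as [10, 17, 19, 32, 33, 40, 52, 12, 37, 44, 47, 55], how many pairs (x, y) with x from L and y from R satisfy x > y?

10

Take each right-half value and tally the left-half values above it:
r = 12: 17, 19, 32, 33, 40, 52 → 6
r = 37: 40, 52 → 2
r = 44: 52 → 1
r = 47: 52 → 1
r = 55: none → 0
Cross-inversions: 6 + 2 + 1 + 1 + 0 = 10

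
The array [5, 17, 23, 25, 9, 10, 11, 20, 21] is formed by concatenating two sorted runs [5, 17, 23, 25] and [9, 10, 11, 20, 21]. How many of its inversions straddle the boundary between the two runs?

13

Take each right-half value and tally the left-half values above it:
r = 9: 17, 23, 25 → 3
r = 10: 17, 23, 25 → 3
r = 11: 17, 23, 25 → 3
r = 20: 23, 25 → 2
r = 21: 23, 25 → 2
Cross-inversions: 3 + 3 + 3 + 2 + 2 = 13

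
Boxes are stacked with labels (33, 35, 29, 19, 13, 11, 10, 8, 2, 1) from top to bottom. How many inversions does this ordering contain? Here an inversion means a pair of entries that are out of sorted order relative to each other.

Sweep left to right; for each value list the smaller values that follow it:
33 → 29, 19, 13, 11, 10, 8, 2, 1 → 8
35 → 29, 19, 13, 11, 10, 8, 2, 1 → 8
29 → 19, 13, 11, 10, 8, 2, 1 → 7
19 → 13, 11, 10, 8, 2, 1 → 6
13 → 11, 10, 8, 2, 1 → 5
11 → 10, 8, 2, 1 → 4
10 → 8, 2, 1 → 3
8 → 2, 1 → 2
2 → 1 → 1
1 → none → 0
Sum: 8 + 8 + 7 + 6 + 5 + 4 + 3 + 2 + 1 + 0 = 44

Inversions: 44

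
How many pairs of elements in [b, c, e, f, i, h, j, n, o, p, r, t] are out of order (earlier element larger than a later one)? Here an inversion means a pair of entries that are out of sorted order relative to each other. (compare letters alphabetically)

There is 1 inversion.

For each element, count later entries that are smaller:
b → none → 0
c → none → 0
e → none → 0
f → none → 0
i → h → 1
h → none → 0
j → none → 0
n → none → 0
o → none → 0
p → none → 0
r → none → 0
t → none → 0
Sum: 0 + 0 + 0 + 0 + 1 + 0 + 0 + 0 + 0 + 0 + 0 + 0 = 1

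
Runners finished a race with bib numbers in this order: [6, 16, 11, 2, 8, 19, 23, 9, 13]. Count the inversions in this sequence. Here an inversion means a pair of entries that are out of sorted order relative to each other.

13 inversions

Sweep left to right; for each value list the smaller values that follow it:
6: 1
16: 5
11: 3
2: 0
8: 0
19: 2
23: 2
9: 0
13: 0
Sum: 1 + 5 + 3 + 0 + 0 + 2 + 2 + 0 + 0 = 13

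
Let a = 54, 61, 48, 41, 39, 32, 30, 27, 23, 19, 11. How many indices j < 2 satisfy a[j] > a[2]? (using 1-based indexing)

0 such elements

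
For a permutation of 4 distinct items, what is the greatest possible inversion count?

6 inversions

A reversed (strictly descending) arrangement makes every pair an inversion, giving C(4, 2) inversions.
C(4, 2) = 4·3/2 = 6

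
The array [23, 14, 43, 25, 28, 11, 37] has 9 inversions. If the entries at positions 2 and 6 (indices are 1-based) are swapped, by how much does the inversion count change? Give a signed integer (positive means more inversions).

Positions 2 and 6 hold 14 and 11; after swapping, the array is [23, 11, 43, 25, 28, 14, 37].
Element-by-element contributions:
23: 2
11: 0
43: 4
25: 1
28: 1
14: 0
37: 0
Sum: 2 + 0 + 4 + 1 + 1 + 0 + 0 = 8
Change: 8 − 9 = -1

-1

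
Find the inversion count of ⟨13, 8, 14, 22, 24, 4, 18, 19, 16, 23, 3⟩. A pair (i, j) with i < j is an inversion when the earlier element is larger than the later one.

There are 25 inversions.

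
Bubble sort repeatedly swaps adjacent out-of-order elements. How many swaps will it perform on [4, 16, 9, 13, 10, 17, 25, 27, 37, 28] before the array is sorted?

5 adjacent swaps

Minimum adjacent swaps = number of inversions (each swap of adjacent out-of-order elements removes one inversion and no swap can remove more).
Count inversions — for each element, later elements that are smaller:
4: none → 0
16: 9, 13, 10 → 3
9: none → 0
13: 10 → 1
10: none → 0
17: none → 0
25: none → 0
27: none → 0
37: 28 → 1
28: none → 0
Total inversions: 0 + 3 + 0 + 1 + 0 + 0 + 0 + 0 + 1 + 0 = 5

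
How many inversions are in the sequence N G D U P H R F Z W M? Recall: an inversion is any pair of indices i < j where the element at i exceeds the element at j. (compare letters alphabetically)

Count, for each position, how many later elements it exceeds:
N → G, D, H, F, M → 5
G → D, F → 2
D → none → 0
U → P, H, R, F, M → 5
P → H, F, M → 3
H → F → 1
R → F, M → 2
F → none → 0
Z → W, M → 2
W → M → 1
M → none → 0
Sum: 5 + 2 + 0 + 5 + 3 + 1 + 2 + 0 + 2 + 1 + 0 = 21

21 inversions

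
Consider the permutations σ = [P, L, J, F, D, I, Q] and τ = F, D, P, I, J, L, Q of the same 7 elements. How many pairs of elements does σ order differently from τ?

Assign each item its position (1..7) in the first ordering, then rewrite the second ordering as that position sequence:
positions: P→1, L→2, J→3, F→4, D→5, I→6, Q→7
second ordering as positions: [4, 5, 1, 6, 3, 2, 7]
Discordant pairs = inversions in this position sequence.
4: 1, 3, 2 → 3
5: 1, 3, 2 → 3
1: 0
6: 3, 2 → 2
3: 2 → 1
2: 0
7: 0
Total: 3 + 3 + 0 + 2 + 1 + 0 + 0 = 9

9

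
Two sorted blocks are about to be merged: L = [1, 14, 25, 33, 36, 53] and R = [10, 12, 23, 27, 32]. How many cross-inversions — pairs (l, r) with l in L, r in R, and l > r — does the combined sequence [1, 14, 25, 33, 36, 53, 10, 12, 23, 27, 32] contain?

Count, for every r in R, how many entries of L exceed r:
r = 10: 14, 25, 33, 36, 53 → 5
r = 12: 14, 25, 33, 36, 53 → 5
r = 23: 25, 33, 36, 53 → 4
r = 27: 33, 36, 53 → 3
r = 32: 33, 36, 53 → 3
Cross-inversions: 5 + 5 + 4 + 3 + 3 = 20

There are 20 cross-inversions.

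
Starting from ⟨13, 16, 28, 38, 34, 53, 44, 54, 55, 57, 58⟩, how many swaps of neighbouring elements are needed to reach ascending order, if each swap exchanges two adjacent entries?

Each adjacent swap fixes exactly one inversion, so the minimum swap count equals the number of inversions.
Count inversions — for each element, later elements that are smaller:
13: none → 0
16: none → 0
28: none → 0
38: 34 → 1
34: none → 0
53: 44 → 1
44: none → 0
54: none → 0
55: none → 0
57: none → 0
58: none → 0
Total inversions: 0 + 0 + 0 + 1 + 0 + 1 + 0 + 0 + 0 + 0 + 0 = 2

2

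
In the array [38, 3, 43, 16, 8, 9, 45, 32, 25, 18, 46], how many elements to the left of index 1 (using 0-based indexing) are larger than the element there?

1 such element

The element at index 1 is 3.
Elements before it: 38
Those larger than 3: 38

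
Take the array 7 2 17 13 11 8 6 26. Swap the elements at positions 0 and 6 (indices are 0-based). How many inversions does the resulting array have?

11 inversions

Positions 0 and 6 hold 7 and 6; after swapping, the array is [6, 2, 17, 13, 11, 8, 7, 26].
For each element, count later entries that are smaller:
6 → 2 → 1
2 → none → 0
17 → 13, 11, 8, 7 → 4
13 → 11, 8, 7 → 3
11 → 8, 7 → 2
8 → 7 → 1
7 → none → 0
26 → none → 0
Sum: 1 + 0 + 4 + 3 + 2 + 1 + 0 + 0 = 11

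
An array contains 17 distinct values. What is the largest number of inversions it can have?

136

A reversed (strictly descending) arrangement makes every pair an inversion, giving C(17, 2) inversions.
C(17, 2) = 17·16/2 = 136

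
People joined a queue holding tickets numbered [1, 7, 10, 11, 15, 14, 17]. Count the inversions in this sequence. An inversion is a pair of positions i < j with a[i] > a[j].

1 inversion

Inversion pairs (indices are 0-based):
(4,5): 15 > 14
That's 1 pair.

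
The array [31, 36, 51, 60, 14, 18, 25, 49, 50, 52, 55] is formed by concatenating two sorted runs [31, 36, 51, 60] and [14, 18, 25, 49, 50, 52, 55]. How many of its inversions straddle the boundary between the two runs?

Split inversions: 18

Take each right-half value and tally the left-half values above it:
r = 14: 31, 36, 51, 60 → 4
r = 18: 31, 36, 51, 60 → 4
r = 25: 31, 36, 51, 60 → 4
r = 49: 51, 60 → 2
r = 50: 51, 60 → 2
r = 52: 60 → 1
r = 55: 60 → 1
Cross-inversions: 4 + 4 + 4 + 2 + 2 + 1 + 1 = 18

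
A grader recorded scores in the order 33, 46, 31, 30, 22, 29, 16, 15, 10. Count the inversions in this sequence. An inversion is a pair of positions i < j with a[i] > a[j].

34 inversions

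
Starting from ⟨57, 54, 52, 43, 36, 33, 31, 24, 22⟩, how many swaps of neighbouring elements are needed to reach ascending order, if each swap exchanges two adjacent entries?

Each adjacent swap fixes exactly one inversion, so the minimum swap count equals the number of inversions.
Count inversions — for each element, later elements that are smaller:
57: 54, 52, 43, 36, 33, 31, 24, 22 → 8
54: 52, 43, 36, 33, 31, 24, 22 → 7
52: 43, 36, 33, 31, 24, 22 → 6
43: 36, 33, 31, 24, 22 → 5
36: 33, 31, 24, 22 → 4
33: 31, 24, 22 → 3
31: 24, 22 → 2
24: 22 → 1
22: none → 0
Total inversions: 8 + 7 + 6 + 5 + 4 + 3 + 2 + 1 + 0 = 36

36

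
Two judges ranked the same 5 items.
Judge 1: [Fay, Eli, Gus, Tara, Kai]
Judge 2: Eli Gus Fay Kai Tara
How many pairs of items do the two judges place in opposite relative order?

Assign each item its position (1..5) in the first ordering, then rewrite the second ordering as that position sequence:
positions: Fay→1, Eli→2, Gus→3, Tara→4, Kai→5
second ordering as positions: [2, 3, 1, 5, 4]
Discordant pairs = inversions in this position sequence.
2: 1 → 1
3: 1 → 1
1: 0
5: 4 → 1
4: 0
Total: 1 + 1 + 0 + 1 + 0 = 3

3 discordant pairs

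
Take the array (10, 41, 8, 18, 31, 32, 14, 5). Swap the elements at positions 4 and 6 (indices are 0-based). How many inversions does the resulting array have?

15

Positions 4 and 6 hold 31 and 14; after swapping, the array is [10, 41, 8, 18, 14, 32, 31, 5].
Element-by-element contributions:
10: 2
41: 6
8: 1
18: 2
14: 1
32: 2
31: 1
5: 0
Sum: 2 + 6 + 1 + 2 + 1 + 2 + 1 + 0 = 15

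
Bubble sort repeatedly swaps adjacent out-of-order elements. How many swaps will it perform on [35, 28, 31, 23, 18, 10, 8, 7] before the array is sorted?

27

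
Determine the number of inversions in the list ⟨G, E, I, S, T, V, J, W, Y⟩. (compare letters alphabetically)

4 out-of-order pairs

For each element, count later entries that are smaller:
G → E → 1
E → none → 0
I → none → 0
S → J → 1
T → J → 1
V → J → 1
J → none → 0
W → none → 0
Y → none → 0
Sum: 1 + 0 + 0 + 1 + 1 + 1 + 0 + 0 + 0 = 4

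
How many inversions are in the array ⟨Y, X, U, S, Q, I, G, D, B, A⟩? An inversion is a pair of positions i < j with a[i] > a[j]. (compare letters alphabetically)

There are 45 inversions.

Element-by-element contributions:
Y: 9
X: 8
U: 7
S: 6
Q: 5
I: 4
G: 3
D: 2
B: 1
A: 0
Sum: 9 + 8 + 7 + 6 + 5 + 4 + 3 + 2 + 1 + 0 = 45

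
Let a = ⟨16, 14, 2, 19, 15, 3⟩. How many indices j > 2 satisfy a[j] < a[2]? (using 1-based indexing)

2 such elements

The element at index 2 is 14.
Elements after it: 2, 19, 15, 3
Those smaller than 14: 2, 3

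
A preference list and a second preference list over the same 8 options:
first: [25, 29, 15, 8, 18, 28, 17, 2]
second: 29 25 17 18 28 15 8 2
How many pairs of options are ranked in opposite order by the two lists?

Assign each item its position (1..8) in the first ordering, then rewrite the second ordering as that position sequence:
positions: 25→1, 29→2, 15→3, 8→4, 18→5, 28→6, 17→7, 2→8
second ordering as positions: [2, 1, 7, 5, 6, 3, 4, 8]
Discordant pairs = inversions in this position sequence.
2: 1 → 1
1: 0
7: 5, 6, 3, 4 → 4
5: 3, 4 → 2
6: 3, 4 → 2
3: 0
4: 0
8: 0
Total: 1 + 0 + 4 + 2 + 2 + 0 + 0 + 0 = 9

9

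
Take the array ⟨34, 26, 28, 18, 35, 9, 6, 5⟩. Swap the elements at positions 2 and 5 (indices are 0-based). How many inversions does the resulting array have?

There are 20 inversions.

Positions 2 and 5 hold 28 and 9; after swapping, the array is [34, 26, 9, 18, 35, 28, 6, 5].
Sweep left to right; for each value list the smaller values that follow it:
34: 6
26: 4
9: 2
18: 2
35: 3
28: 2
6: 1
5: 0
Sum: 6 + 4 + 2 + 2 + 3 + 2 + 1 + 0 = 20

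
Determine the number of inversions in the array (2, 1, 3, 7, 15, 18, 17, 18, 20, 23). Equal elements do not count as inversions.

Count, for each position, how many later elements it exceeds:
2: 1
1: 0
3: 0
7: 0
15: 0
18: 1
17: 0
18: 0
20: 0
23: 0
Sum: 1 + 0 + 0 + 0 + 0 + 1 + 0 + 0 + 0 + 0 = 2

2 inversions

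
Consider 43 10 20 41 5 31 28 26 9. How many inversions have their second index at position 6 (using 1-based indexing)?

The element at index 6 is 31.
Elements before it: 43, 10, 20, 41, 5
Those larger than 31: 43, 41

2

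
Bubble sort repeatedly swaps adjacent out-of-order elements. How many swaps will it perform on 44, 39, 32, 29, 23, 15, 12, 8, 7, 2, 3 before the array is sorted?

54

Each adjacent swap fixes exactly one inversion, so the minimum swap count equals the number of inversions.
Count inversions — for each element, later elements that are smaller:
44: 39, 32, 29, 23, 15, 12, 8, 7, 2, 3 → 10
39: 32, 29, 23, 15, 12, 8, 7, 2, 3 → 9
32: 29, 23, 15, 12, 8, 7, 2, 3 → 8
29: 23, 15, 12, 8, 7, 2, 3 → 7
23: 15, 12, 8, 7, 2, 3 → 6
15: 12, 8, 7, 2, 3 → 5
12: 8, 7, 2, 3 → 4
8: 7, 2, 3 → 3
7: 2, 3 → 2
2: none → 0
3: none → 0
Total inversions: 10 + 9 + 8 + 7 + 6 + 5 + 4 + 3 + 2 + 0 + 0 = 54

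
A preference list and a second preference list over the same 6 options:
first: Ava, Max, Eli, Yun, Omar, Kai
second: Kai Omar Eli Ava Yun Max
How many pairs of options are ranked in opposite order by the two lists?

12

Assign each item its position (1..6) in the first ordering, then rewrite the second ordering as that position sequence:
positions: Ava→1, Max→2, Eli→3, Yun→4, Omar→5, Kai→6
second ordering as positions: [6, 5, 3, 1, 4, 2]
Discordant pairs = inversions in this position sequence.
6: 5, 3, 1, 4, 2 → 5
5: 3, 1, 4, 2 → 4
3: 1, 2 → 2
1: 0
4: 2 → 1
2: 0
Total: 5 + 4 + 2 + 0 + 1 + 0 = 12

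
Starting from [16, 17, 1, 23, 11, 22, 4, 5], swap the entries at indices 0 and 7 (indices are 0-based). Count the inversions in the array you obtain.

Inversions: 13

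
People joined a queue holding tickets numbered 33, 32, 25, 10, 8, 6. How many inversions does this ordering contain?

Sweep left to right; for each value list the smaller values that follow it:
33: 5
32: 4
25: 3
10: 2
8: 1
6: 0
Sum: 5 + 4 + 3 + 2 + 1 + 0 = 15

15 inversions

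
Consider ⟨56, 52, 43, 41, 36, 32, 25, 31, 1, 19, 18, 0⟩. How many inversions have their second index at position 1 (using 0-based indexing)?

The element at index 1 is 52.
Elements before it: 56
Those larger than 52: 56

1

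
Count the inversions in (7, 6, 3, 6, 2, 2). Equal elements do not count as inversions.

There are 12 out-of-order pairs.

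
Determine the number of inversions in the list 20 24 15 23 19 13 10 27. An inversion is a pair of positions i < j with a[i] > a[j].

17 inversions

Element-by-element contributions:
20: 4
24: 5
15: 2
23: 3
19: 2
13: 1
10: 0
27: 0
Sum: 4 + 5 + 2 + 3 + 2 + 1 + 0 + 0 = 17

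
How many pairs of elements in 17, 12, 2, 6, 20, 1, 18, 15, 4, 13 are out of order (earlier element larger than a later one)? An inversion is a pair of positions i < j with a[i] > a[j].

Element-by-element contributions:
17 → 12, 2, 6, 1, 15, 4, 13 → 7
12 → 2, 6, 1, 4 → 4
2 → 1 → 1
6 → 1, 4 → 2
20 → 1, 18, 15, 4, 13 → 5
1 → none → 0
18 → 15, 4, 13 → 3
15 → 4, 13 → 2
4 → none → 0
13 → none → 0
Sum: 7 + 4 + 1 + 2 + 5 + 0 + 3 + 2 + 0 + 0 = 24

24 inversions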